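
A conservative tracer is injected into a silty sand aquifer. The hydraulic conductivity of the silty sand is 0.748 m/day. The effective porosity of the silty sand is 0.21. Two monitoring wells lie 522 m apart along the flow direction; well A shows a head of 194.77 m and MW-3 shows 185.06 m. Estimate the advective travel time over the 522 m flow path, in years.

21.6

Hydraulic gradient i = (194.77 − 185.06) / 522 = 9.71 / 522 = 0.01860.
Darcy flux q = K · i = 0.7480 × 0.01860 = 0.01391 m/day.
Seepage velocity v = q / n_e = 0.01391 / 0.21 = 0.06626 m/day.
Travel time t = L / v = 522 / 0.06626 = 7878 days = 21.57 years.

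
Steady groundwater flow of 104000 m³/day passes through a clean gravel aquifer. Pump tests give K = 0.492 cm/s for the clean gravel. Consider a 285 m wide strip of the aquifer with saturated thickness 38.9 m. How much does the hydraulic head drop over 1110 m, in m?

Convert K: 0.492 cm/s × 864 = 425.1 m/day.
Cross-sectional area A = 285 × 38.9 = 11086 m².
From Q = K·A·i, i = Q / (K·A) = 104000 / (425.1 × 11086) = 0.02207.
Head loss Δh = i · L = 0.02207 × 1110 = 24.50 m.

24.5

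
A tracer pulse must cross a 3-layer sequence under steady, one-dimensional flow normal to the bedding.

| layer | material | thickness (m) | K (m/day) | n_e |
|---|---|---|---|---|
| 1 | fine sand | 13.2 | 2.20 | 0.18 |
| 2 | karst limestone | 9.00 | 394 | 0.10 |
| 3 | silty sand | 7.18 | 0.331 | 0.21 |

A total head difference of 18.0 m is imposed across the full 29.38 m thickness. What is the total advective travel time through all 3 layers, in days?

With flow normal to the layers, continuity requires the same specific discharge q through every layer.
Σ(b_i/K_i) = 13.2/2.20 + 9.00/394 + 7.18/0.331 = 27.71 d.
q = Δh / Σ(b_i/K_i) = 18.0 / 27.71 = 0.6495 m/day.
In each layer the seepage velocity is v_i = q/n_i, so the layer transit time is t_i = b_i·n_i / q:
  layer 1 (fine sand): t_1 = 13.2 × 0.18 / 0.6495 = 3.658 d
  layer 2 (karst limestone): t_2 = 9.00 × 0.10 / 0.6495 = 1.386 d
  layer 3 (silty sand): t_3 = 7.18 × 0.21 / 0.6495 = 2.322 d
Total t = Σ t_i = 7.366 days.

7.37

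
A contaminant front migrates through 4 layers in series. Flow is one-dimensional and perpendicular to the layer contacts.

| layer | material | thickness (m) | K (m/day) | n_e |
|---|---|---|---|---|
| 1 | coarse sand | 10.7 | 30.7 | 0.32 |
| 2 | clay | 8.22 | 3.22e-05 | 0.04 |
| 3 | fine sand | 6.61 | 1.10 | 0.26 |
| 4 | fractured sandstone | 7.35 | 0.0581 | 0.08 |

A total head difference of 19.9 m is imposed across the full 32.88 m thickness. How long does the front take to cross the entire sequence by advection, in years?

213

With flow normal to the layers, continuity requires the same specific discharge q through every layer.
Σ(b_i/K_i) = 10.7/30.7 + 8.22/3.22e-05 + 6.61/1.10 + 7.35/0.0581 = 2.554e+05 d.
q = Δh / Σ(b_i/K_i) = 19.9 / 2.554e+05 = 7.791e-05 m/day.
In each layer the seepage velocity is v_i = q/n_i, so the layer transit time is t_i = b_i·n_i / q:
  layer 1 (coarse sand): t_1 = 10.7 × 0.32 / 7.791e-05 = 43946 d
  layer 2 (clay): t_2 = 8.22 × 0.04 / 7.791e-05 = 4220 d
  layer 3 (fine sand): t_3 = 6.61 × 0.26 / 7.791e-05 = 22058 d
  layer 4 (fractured sandstone): t_4 = 7.35 × 0.08 / 7.791e-05 = 7547 d
Total t = Σ t_i = 77771 days = 212.9 years.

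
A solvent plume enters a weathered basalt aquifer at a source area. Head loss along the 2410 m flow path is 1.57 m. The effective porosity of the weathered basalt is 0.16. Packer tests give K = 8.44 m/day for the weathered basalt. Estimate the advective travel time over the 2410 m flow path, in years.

192

Hydraulic gradient i = Δh / L = 1.57 / 2410 = 0.0006515.
Darcy flux q = K · i = 8.440 × 0.0006515 = 0.005498 m/day.
Seepage velocity v = q / n_e = 0.005498 / 0.16 = 0.03436 m/day.
Travel time t = L / v = 2410 / 0.03436 = 70131 days = 192.0 years.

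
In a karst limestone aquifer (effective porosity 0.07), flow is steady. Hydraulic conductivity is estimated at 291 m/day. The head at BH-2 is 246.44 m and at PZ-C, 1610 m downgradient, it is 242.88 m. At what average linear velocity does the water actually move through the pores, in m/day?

Hydraulic gradient i = (246.44 − 242.88) / 1610 = 3.56 / 1610 = 0.002211.
Darcy flux q = K · i = 291.0 × 0.002211 = 0.6435 m/day.
Seepage velocity v = q / n_e = 0.6435 / 0.07 = 9.192 m/day.

9.19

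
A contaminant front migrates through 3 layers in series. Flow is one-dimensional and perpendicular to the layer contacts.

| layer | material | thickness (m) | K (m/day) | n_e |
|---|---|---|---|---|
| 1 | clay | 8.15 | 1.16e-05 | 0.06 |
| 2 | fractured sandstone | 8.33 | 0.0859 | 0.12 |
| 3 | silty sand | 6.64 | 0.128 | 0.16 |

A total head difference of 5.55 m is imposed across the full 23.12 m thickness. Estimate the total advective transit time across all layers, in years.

With flow normal to the layers, continuity requires the same specific discharge q through every layer.
Σ(b_i/K_i) = 8.15/1.16e-05 + 8.33/0.0859 + 6.64/0.128 = 7.027e+05 d.
q = Δh / Σ(b_i/K_i) = 5.55 / 7.027e+05 = 7.898e-06 m/day.
In each layer the seepage velocity is v_i = q/n_i, so the layer transit time is t_i = b_i·n_i / q:
  layer 1 (clay): t_1 = 8.15 × 0.06 / 7.898e-06 = 61917 d
  layer 2 (fractured sandstone): t_2 = 8.33 × 0.12 / 7.898e-06 = 1.266e+05 d
  layer 3 (silty sand): t_3 = 6.64 × 0.16 / 7.898e-06 = 1.345e+05 d
Total t = Σ t_i = 3.230e+05 days = 884.3 years.

884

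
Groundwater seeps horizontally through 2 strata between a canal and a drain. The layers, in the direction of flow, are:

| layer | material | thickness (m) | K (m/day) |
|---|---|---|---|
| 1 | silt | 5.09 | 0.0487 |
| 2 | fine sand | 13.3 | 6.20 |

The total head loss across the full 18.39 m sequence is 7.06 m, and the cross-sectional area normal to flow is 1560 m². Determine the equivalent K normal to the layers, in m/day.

Flow is perpendicular to layering, so the layers act in series and the equivalent K is the thickness-weighted harmonic mean.
Total thickness L = 5.09 + 13.3 = 18.39 m.
Σ(b_i/K_i) = 5.09/0.0487 + 13.3/6.20 = 106.7 d.
K_eq = L / Σ(b_i/K_i) = 18.39 / 106.7 = 0.1724 m/day.

0.172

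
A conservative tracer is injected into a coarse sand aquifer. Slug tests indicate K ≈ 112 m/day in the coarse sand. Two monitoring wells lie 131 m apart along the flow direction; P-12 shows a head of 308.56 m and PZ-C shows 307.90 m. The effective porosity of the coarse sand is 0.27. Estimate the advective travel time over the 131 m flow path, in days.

Hydraulic gradient i = (308.56 − 307.90) / 131 = 0.66 / 131 = 0.005038.
Darcy flux q = K · i = 112.0 × 0.005038 = 0.5643 m/day.
Seepage velocity v = q / n_e = 0.5643 / 0.27 = 2.090 m/day.
Travel time t = L / v = 131 / 2.090 = 62.68 days.

62.7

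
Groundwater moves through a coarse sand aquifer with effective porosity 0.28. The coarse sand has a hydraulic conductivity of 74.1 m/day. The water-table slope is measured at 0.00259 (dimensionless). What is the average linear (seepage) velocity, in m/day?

Hydraulic gradient i = 0.00259.
Darcy flux q = K · i = 74.10 × 0.002590 = 0.1919 m/day.
Seepage velocity v = q / n_e = 0.1919 / 0.28 = 0.6854 m/day.

0.685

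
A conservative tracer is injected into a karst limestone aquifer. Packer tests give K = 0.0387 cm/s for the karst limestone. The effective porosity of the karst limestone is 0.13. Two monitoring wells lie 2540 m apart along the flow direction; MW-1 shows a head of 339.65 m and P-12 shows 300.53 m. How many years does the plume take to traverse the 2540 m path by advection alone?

Convert K: 0.0387 cm/s × 864 = 33.44 m/day.
Hydraulic gradient i = (339.65 − 300.53) / 2540 = 39.12 / 2540 = 0.01540.
Darcy flux q = K · i = 33.44 × 0.01540 = 0.5150 m/day.
Seepage velocity v = q / n_e = 0.5150 / 0.13 = 3.961 m/day.
Travel time t = L / v = 2540 / 3.961 = 641.2 days = 1.755 years.

1.76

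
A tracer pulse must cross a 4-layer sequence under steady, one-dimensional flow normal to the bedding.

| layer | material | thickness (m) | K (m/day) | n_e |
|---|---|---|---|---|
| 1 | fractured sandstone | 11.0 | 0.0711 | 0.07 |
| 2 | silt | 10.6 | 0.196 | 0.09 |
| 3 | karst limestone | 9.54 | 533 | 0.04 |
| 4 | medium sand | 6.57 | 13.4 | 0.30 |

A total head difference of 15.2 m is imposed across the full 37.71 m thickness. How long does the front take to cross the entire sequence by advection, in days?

56.1

With flow normal to the layers, continuity requires the same specific discharge q through every layer.
Σ(b_i/K_i) = 11.0/0.0711 + 10.6/0.196 + 9.54/533 + 6.57/13.4 = 209.3 d.
q = Δh / Σ(b_i/K_i) = 15.2 / 209.3 = 0.07262 m/day.
In each layer the seepage velocity is v_i = q/n_i, so the layer transit time is t_i = b_i·n_i / q:
  layer 1 (fractured sandstone): t_1 = 11.0 × 0.07 / 0.07262 = 10.60 d
  layer 2 (silt): t_2 = 10.6 × 0.09 / 0.07262 = 13.14 d
  layer 3 (karst limestone): t_3 = 9.54 × 0.04 / 0.07262 = 5.255 d
  layer 4 (medium sand): t_4 = 6.57 × 0.30 / 0.07262 = 27.14 d
Total t = Σ t_i = 56.13 days.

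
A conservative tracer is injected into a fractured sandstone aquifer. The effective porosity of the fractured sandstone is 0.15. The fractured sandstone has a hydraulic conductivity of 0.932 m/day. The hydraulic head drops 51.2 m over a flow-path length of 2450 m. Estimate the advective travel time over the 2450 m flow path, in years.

51.7

Hydraulic gradient i = Δh / L = 51.2 / 2450 = 0.02090.
Darcy flux q = K · i = 0.9320 × 0.02090 = 0.01948 m/day.
Seepage velocity v = q / n_e = 0.01948 / 0.15 = 0.1298 m/day.
Travel time t = L / v = 2450 / 0.1298 = 18869 days = 51.66 years.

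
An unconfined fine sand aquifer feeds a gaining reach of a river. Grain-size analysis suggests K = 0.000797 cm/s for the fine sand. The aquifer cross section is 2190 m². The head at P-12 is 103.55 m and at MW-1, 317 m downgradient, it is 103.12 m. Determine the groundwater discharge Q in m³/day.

2.05

Convert K: 0.000797 cm/s × 864 = 0.6886 m/day.
Hydraulic gradient i = (103.55 − 103.12) / 317 = 0.43 / 317 = 0.001356.
Darcy's law: Q = K · A · i = 0.6886 × 2190 × 0.001356 = 2.046 m³/day.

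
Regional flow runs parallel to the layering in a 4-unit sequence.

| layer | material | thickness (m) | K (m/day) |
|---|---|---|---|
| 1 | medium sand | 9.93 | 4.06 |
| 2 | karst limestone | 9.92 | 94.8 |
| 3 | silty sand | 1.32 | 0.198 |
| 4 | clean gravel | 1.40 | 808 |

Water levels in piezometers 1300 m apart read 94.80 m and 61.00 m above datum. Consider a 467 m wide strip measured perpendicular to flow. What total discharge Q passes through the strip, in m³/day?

25600

Flow is parallel to layering, so each bed carries its own Darcy discharge and the transmissivities add.
Σ(K_i·b_i) = 4.06×9.93 + 94.8×9.92 + 0.198×1.32 + 808×1.40 = 2112 m²/day.
Hydraulic gradient i = (94.80 − 61.00) / 1300 = 33.8 / 1300 = 0.02600.
Q = Σ(K_i·b_i) · W · i = 2112 × 467 × 0.02600 = 25646 m³/day.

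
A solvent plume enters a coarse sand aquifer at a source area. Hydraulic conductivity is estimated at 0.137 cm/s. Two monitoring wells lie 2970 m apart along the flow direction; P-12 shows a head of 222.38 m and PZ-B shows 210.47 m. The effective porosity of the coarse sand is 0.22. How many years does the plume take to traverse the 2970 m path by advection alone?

Convert K: 0.137 cm/s × 864 = 118.4 m/day.
Hydraulic gradient i = (222.38 − 210.47) / 2970 = 11.91 / 2970 = 0.004010.
Darcy flux q = K · i = 118.4 × 0.004010 = 0.4747 m/day.
Seepage velocity v = q / n_e = 0.4747 / 0.22 = 2.158 m/day.
Travel time t = L / v = 2970 / 2.158 = 1377 days = 3.769 years.

3.77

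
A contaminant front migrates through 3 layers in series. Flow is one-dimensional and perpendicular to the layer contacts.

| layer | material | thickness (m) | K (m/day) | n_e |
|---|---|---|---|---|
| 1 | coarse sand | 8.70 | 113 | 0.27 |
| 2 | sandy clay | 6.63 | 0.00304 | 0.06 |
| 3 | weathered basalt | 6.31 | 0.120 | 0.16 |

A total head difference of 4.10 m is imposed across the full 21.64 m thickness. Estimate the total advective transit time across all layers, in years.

With flow normal to the layers, continuity requires the same specific discharge q through every layer.
Σ(b_i/K_i) = 8.70/113 + 6.63/0.00304 + 6.31/0.120 = 2234 d.
q = Δh / Σ(b_i/K_i) = 4.10 / 2234 = 0.001836 m/day.
In each layer the seepage velocity is v_i = q/n_i, so the layer transit time is t_i = b_i·n_i / q:
  layer 1 (coarse sand): t_1 = 8.70 × 0.27 / 0.001836 = 1280 d
  layer 2 (sandy clay): t_2 = 6.63 × 0.06 / 0.001836 = 216.7 d
  layer 3 (weathered basalt): t_3 = 6.31 × 0.16 / 0.001836 = 550.0 d
Total t = Σ t_i = 2046 days = 5.603 years.

5.60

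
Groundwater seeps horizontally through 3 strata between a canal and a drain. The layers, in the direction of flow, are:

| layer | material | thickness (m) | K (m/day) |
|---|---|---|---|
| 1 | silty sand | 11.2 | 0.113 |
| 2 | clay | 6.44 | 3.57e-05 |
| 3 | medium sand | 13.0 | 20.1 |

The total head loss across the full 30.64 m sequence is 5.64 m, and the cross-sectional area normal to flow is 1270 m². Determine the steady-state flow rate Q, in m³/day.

0.0397

Flow is perpendicular to layering, so the layers act in series and the equivalent K is the thickness-weighted harmonic mean.
Total thickness L = 11.2 + 6.44 + 13.0 = 30.64 m.
Σ(b_i/K_i) = 11.2/0.113 + 6.44/3.57e-05 + 13.0/20.1 = 1.805e+05 d.
K_eq = L / Σ(b_i/K_i) = 30.64 / 1.805e+05 = 0.0001698 m/day.
Q = K_eq · A · (Δh/L) = 0.0001698 × 1270 × (5.64/30.64) = 0.03968 m³/day.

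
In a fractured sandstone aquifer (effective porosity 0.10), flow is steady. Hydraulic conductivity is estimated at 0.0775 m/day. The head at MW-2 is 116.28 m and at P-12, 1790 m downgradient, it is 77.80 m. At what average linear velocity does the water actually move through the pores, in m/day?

0.0167

Hydraulic gradient i = (116.28 − 77.80) / 1790 = 38.48 / 1790 = 0.02150.
Darcy flux q = K · i = 0.07750 × 0.02150 = 0.001666 m/day.
Seepage velocity v = q / n_e = 0.001666 / 0.10 = 0.01666 m/day.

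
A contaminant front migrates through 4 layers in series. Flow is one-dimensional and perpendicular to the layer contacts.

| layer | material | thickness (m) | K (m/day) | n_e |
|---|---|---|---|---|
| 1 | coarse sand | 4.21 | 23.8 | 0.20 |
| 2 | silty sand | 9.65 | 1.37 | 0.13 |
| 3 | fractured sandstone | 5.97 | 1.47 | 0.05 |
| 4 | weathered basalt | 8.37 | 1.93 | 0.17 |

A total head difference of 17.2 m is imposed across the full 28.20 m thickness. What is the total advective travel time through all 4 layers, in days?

3.47

With flow normal to the layers, continuity requires the same specific discharge q through every layer.
Σ(b_i/K_i) = 4.21/23.8 + 9.65/1.37 + 5.97/1.47 + 8.37/1.93 = 15.62 d.
q = Δh / Σ(b_i/K_i) = 17.2 / 15.62 = 1.101 m/day.
In each layer the seepage velocity is v_i = q/n_i, so the layer transit time is t_i = b_i·n_i / q:
  layer 1 (coarse sand): t_1 = 4.21 × 0.20 / 1.101 = 0.7646 d
  layer 2 (silty sand): t_2 = 9.65 × 0.13 / 1.101 = 1.139 d
  layer 3 (fractured sandstone): t_3 = 5.97 × 0.05 / 1.101 = 0.2711 d
  layer 4 (weathered basalt): t_4 = 8.37 × 0.17 / 1.101 = 1.292 d
Total t = Σ t_i = 3.467 days.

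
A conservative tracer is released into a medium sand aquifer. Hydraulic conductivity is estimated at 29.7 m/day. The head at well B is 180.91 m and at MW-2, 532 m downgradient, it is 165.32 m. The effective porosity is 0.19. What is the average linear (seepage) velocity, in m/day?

4.58

Hydraulic gradient i = (180.91 − 165.32) / 532 = 15.59 / 532 = 0.02930.
Darcy flux q = K · i = 29.70 × 0.02930 = 0.8703 m/day.
Seepage velocity v = q / n_e = 0.8703 / 0.19 = 4.581 m/day.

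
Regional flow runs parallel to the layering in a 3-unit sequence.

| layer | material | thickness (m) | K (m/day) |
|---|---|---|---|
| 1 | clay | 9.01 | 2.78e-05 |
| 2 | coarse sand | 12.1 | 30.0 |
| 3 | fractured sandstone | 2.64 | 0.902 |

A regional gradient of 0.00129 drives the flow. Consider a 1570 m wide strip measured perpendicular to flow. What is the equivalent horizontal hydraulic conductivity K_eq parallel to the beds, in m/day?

15.4

Flow is parallel to layering, so each bed carries its own Darcy discharge and the transmissivities add.
Σ(K_i·b_i) = 2.78e-05×9.01 + 30.0×12.1 + 0.902×2.64 = 365.4 m²/day.
Total thickness b = 23.75 m, so K_eq = Σ(K_i·b_i)/b = 15.38 m/day.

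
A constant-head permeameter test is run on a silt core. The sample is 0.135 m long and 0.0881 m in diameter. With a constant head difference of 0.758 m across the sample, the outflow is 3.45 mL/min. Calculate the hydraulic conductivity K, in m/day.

Cross-sectional area A = π·(d/2)² = π × (0.0881/2)² = 0.006096 m².
Convert discharge: 3.45 mL/min = 5.750e-08 m³/s.
Darcy's law rearranged: K = Q·L / (A·Δh) = 5.750e-08 × 0.135 / (0.006096 × 0.758) = 1.680e-06 m/s = 0.1451 m/day.

0.145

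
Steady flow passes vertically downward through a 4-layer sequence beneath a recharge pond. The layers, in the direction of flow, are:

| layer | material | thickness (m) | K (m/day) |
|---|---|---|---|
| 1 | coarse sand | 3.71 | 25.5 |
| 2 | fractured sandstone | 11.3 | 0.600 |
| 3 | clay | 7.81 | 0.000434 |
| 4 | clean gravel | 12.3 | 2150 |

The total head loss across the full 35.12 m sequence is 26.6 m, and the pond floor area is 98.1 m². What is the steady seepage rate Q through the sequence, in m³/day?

0.145

Flow is perpendicular to layering, so the layers act in series and the equivalent K is the thickness-weighted harmonic mean.
Total thickness L = 3.71 + 11.3 + 7.81 + 12.3 = 35.12 m.
Σ(b_i/K_i) = 3.71/25.5 + 11.3/0.600 + 7.81/0.000434 + 12.3/2150 = 18014 d.
K_eq = L / Σ(b_i/K_i) = 35.12 / 18014 = 0.001950 m/day.
Q = K_eq · A · (Δh/L) = 0.001950 × 98.1 × (26.6/35.12) = 0.1449 m³/day.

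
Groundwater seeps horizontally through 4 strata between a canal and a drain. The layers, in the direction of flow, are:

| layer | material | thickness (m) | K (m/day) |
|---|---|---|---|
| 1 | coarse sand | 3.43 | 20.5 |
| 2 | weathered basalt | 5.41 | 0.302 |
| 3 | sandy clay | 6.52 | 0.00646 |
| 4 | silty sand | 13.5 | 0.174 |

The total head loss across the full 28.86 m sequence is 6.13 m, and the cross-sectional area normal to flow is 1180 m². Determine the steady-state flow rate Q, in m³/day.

6.55

Flow is perpendicular to layering, so the layers act in series and the equivalent K is the thickness-weighted harmonic mean.
Total thickness L = 3.43 + 5.41 + 6.52 + 13.5 = 28.86 m.
Σ(b_i/K_i) = 3.43/20.5 + 5.41/0.302 + 6.52/0.00646 + 13.5/0.174 = 1105 d.
K_eq = L / Σ(b_i/K_i) = 28.86 / 1105 = 0.02612 m/day.
Q = K_eq · A · (Δh/L) = 0.02612 × 1180 × (6.13/28.86) = 6.546 m³/day.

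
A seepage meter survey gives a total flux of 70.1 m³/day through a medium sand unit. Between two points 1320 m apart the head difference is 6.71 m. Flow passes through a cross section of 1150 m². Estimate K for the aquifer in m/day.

Hydraulic gradient i = Δh / L = 6.71 / 1320 = 0.005083.
From Q = K·A·i, K = Q / (A·i) = 70.1 / (1150 × 0.005083) = 11.99 m/day.

12.0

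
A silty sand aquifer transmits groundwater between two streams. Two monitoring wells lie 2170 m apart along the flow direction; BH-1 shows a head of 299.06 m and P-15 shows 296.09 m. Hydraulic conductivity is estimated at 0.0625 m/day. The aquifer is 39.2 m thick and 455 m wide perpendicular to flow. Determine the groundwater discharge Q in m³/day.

1.53

Cross-sectional area A = 455 × 39.2 = 17836 m².
Hydraulic gradient i = (299.06 − 296.09) / 2170 = 2.97 / 2170 = 0.001369.
Darcy's law: Q = K · A · i = 0.06250 × 17836 × 0.001369 = 1.526 m³/day.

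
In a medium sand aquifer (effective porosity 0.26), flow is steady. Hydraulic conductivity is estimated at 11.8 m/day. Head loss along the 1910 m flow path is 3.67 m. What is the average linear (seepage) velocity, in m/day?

0.0872

Hydraulic gradient i = Δh / L = 3.67 / 1910 = 0.001921.
Darcy flux q = K · i = 11.80 × 0.001921 = 0.02267 m/day.
Seepage velocity v = q / n_e = 0.02267 / 0.26 = 0.08720 m/day.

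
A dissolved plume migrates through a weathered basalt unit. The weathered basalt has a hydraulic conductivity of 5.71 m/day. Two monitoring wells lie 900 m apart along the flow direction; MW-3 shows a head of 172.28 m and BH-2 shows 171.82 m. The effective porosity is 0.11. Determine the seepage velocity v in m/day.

0.0265

Hydraulic gradient i = (172.28 − 171.82) / 900 = 0.46 / 900 = 0.0005111.
Darcy flux q = K · i = 5.710 × 0.0005111 = 0.002918 m/day.
Seepage velocity v = q / n_e = 0.002918 / 0.11 = 0.02653 m/day.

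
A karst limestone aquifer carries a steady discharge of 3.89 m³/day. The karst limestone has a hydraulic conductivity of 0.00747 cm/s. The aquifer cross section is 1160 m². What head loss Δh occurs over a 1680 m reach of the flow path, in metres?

0.873

Convert K: 0.00747 cm/s × 864 = 6.454 m/day.
From Q = K·A·i, i = Q / (K·A) = 3.89 / (6.454 × 1160) = 0.0005196.
Head loss Δh = i · L = 0.0005196 × 1680 = 0.8729 m.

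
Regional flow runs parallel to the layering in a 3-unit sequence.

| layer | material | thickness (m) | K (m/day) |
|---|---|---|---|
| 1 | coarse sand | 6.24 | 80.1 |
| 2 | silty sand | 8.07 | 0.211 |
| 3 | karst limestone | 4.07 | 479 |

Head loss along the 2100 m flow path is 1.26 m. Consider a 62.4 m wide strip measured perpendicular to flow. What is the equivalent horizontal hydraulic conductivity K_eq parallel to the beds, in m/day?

Flow is parallel to layering, so each bed carries its own Darcy discharge and the transmissivities add.
Σ(K_i·b_i) = 80.1×6.24 + 0.211×8.07 + 479×4.07 = 2451 m²/day.
Total thickness b = 18.38 m, so K_eq = Σ(K_i·b_i)/b = 133.4 m/day.

133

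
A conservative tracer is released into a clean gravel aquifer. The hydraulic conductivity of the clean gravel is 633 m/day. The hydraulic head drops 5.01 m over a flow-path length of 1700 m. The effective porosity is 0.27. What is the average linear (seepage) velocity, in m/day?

Hydraulic gradient i = Δh / L = 5.01 / 1700 = 0.002947.
Darcy flux q = K · i = 633.0 × 0.002947 = 1.865 m/day.
Seepage velocity v = q / n_e = 1.865 / 0.27 = 6.909 m/day.

6.91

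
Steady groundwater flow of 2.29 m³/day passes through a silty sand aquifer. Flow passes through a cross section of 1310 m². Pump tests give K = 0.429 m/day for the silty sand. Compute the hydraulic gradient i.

0.00407

From Q = K·A·i, i = Q / (K·A) = 2.29 / (0.4290 × 1310) = 0.004075.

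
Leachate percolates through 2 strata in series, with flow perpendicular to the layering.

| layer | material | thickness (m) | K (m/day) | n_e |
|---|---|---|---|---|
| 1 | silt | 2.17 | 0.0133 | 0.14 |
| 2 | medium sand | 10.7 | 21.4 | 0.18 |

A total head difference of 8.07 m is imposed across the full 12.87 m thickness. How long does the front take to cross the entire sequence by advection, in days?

With flow normal to the layers, continuity requires the same specific discharge q through every layer.
Σ(b_i/K_i) = 2.17/0.0133 + 10.7/21.4 = 163.7 d.
q = Δh / Σ(b_i/K_i) = 8.07 / 163.7 = 0.04931 m/day.
In each layer the seepage velocity is v_i = q/n_i, so the layer transit time is t_i = b_i·n_i / q:
  layer 1 (silt): t_1 = 2.17 × 0.14 / 0.04931 = 6.161 d
  layer 2 (medium sand): t_2 = 10.7 × 0.18 / 0.04931 = 39.06 d
Total t = Σ t_i = 45.22 days.

45.2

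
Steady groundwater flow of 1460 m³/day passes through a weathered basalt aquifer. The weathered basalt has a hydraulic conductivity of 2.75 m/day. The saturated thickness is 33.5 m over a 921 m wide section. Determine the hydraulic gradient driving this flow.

0.0172

Cross-sectional area A = 921 × 33.5 = 30854 m².
From Q = K·A·i, i = Q / (K·A) = 1460 / (2.750 × 30854) = 0.01721.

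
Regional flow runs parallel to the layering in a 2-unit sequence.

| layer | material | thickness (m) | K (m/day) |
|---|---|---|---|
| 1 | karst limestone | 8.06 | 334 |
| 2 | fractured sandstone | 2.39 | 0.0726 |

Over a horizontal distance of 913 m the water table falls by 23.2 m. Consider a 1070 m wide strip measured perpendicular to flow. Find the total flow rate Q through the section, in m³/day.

Flow is parallel to layering, so each bed carries its own Darcy discharge and the transmissivities add.
Σ(K_i·b_i) = 334×8.06 + 0.0726×2.39 = 2692 m²/day.
Hydraulic gradient i = Δh / L = 23.2 / 913 = 0.02541.
Q = Σ(K_i·b_i) · W · i = 2692 × 1070 × 0.02541 = 73200 m³/day.

73200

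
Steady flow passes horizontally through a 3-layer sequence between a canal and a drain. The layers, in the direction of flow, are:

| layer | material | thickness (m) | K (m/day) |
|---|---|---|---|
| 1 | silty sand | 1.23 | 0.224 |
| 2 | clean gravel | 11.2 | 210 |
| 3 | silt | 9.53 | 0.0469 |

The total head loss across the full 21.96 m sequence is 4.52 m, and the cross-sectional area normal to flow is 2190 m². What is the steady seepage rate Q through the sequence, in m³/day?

Flow is perpendicular to layering, so the layers act in series and the equivalent K is the thickness-weighted harmonic mean.
Total thickness L = 1.23 + 11.2 + 9.53 = 21.96 m.
Σ(b_i/K_i) = 1.23/0.224 + 11.2/210 + 9.53/0.0469 = 208.7 d.
K_eq = L / Σ(b_i/K_i) = 21.96 / 208.7 = 0.1052 m/day.
Q = K_eq · A · (Δh/L) = 0.1052 × 2190 × (4.52/21.96) = 47.42 m³/day.

47.4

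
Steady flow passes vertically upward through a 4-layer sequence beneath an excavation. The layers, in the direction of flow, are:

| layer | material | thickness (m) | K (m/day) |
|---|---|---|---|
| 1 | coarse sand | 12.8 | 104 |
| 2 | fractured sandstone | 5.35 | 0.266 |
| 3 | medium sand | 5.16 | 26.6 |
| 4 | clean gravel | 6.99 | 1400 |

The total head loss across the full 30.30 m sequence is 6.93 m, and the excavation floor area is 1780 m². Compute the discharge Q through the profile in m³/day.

Flow is perpendicular to layering, so the layers act in series and the equivalent K is the thickness-weighted harmonic mean.
Total thickness L = 12.8 + 5.35 + 5.16 + 6.99 = 30.30 m.
Σ(b_i/K_i) = 12.8/104 + 5.35/0.266 + 5.16/26.6 + 6.99/1400 = 20.43 d.
K_eq = L / Σ(b_i/K_i) = 30.30 / 20.43 = 1.483 m/day.
Q = K_eq · A · (Δh/L) = 1.483 × 1780 × (6.93/30.30) = 603.6 m³/day.

604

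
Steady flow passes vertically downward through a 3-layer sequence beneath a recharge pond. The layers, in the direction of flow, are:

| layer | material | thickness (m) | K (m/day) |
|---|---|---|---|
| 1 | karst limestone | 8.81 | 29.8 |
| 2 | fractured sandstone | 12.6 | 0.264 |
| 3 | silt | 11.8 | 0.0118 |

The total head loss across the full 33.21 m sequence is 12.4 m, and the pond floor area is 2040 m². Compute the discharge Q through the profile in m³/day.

24.1

Flow is perpendicular to layering, so the layers act in series and the equivalent K is the thickness-weighted harmonic mean.
Total thickness L = 8.81 + 12.6 + 11.8 = 33.21 m.
Σ(b_i/K_i) = 8.81/29.8 + 12.6/0.264 + 11.8/0.0118 = 1048 d.
K_eq = L / Σ(b_i/K_i) = 33.21 / 1048 = 0.03169 m/day.
Q = K_eq · A · (Δh/L) = 0.03169 × 2040 × (12.4/33.21) = 24.14 m³/day.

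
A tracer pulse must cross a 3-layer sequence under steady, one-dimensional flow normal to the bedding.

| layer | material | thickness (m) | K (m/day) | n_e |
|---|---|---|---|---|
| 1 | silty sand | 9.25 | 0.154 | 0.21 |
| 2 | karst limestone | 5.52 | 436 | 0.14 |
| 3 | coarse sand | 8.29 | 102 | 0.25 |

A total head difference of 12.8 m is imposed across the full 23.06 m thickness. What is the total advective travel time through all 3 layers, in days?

With flow normal to the layers, continuity requires the same specific discharge q through every layer.
Σ(b_i/K_i) = 9.25/0.154 + 5.52/436 + 8.29/102 = 60.16 d.
q = Δh / Σ(b_i/K_i) = 12.8 / 60.16 = 0.2128 m/day.
In each layer the seepage velocity is v_i = q/n_i, so the layer transit time is t_i = b_i·n_i / q:
  layer 1 (silty sand): t_1 = 9.25 × 0.21 / 0.2128 = 9.130 d
  layer 2 (karst limestone): t_2 = 5.52 × 0.14 / 0.2128 = 3.632 d
  layer 3 (coarse sand): t_3 = 8.29 × 0.25 / 0.2128 = 9.741 d
Total t = Σ t_i = 22.50 days.

22.5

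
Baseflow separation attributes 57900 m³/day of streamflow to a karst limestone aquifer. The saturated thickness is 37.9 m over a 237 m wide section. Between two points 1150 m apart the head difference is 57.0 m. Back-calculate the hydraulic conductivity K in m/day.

Cross-sectional area A = 237 × 37.9 = 8982 m².
Hydraulic gradient i = Δh / L = 57.0 / 1150 = 0.04957.
From Q = K·A·i, K = Q / (A·i) = 57900 / (8982 × 0.04957) = 130.1 m/day.

130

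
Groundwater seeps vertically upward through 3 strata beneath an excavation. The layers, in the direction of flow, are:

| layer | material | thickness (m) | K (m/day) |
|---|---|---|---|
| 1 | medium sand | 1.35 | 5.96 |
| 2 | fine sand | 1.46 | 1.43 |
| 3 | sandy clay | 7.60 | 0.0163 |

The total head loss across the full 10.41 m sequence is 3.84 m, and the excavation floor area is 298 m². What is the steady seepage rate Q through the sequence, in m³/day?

Flow is perpendicular to layering, so the layers act in series and the equivalent K is the thickness-weighted harmonic mean.
Total thickness L = 1.35 + 1.46 + 7.60 = 10.41 m.
Σ(b_i/K_i) = 1.35/5.96 + 1.46/1.43 + 7.60/0.0163 = 467.5 d.
K_eq = L / Σ(b_i/K_i) = 10.41 / 467.5 = 0.02227 m/day.
Q = K_eq · A · (Δh/L) = 0.02227 × 298 × (3.84/10.41) = 2.448 m³/day.

2.45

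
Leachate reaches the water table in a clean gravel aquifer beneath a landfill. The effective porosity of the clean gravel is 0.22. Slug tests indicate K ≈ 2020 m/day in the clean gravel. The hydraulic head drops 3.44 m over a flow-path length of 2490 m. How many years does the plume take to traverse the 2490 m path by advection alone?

0.537

Hydraulic gradient i = Δh / L = 3.44 / 2490 = 0.001382.
Darcy flux q = K · i = 2020 × 0.001382 = 2.791 m/day.
Seepage velocity v = q / n_e = 2.791 / 0.22 = 12.68 m/day.
Travel time t = L / v = 2490 / 12.68 = 196.3 days = 0.5374 years.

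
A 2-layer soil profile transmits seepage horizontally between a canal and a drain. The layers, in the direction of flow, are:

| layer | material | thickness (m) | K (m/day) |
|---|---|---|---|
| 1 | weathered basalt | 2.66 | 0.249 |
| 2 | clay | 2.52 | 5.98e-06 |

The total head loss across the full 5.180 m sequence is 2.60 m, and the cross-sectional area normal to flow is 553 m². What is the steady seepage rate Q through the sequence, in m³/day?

Flow is perpendicular to layering, so the layers act in series and the equivalent K is the thickness-weighted harmonic mean.
Total thickness L = 2.66 + 2.52 = 5.180 m.
Σ(b_i/K_i) = 2.66/0.249 + 2.52/5.98e-06 = 4.214e+05 d.
K_eq = L / Σ(b_i/K_i) = 5.180 / 4.214e+05 = 1.229e-05 m/day.
Q = K_eq · A · (Δh/L) = 1.229e-05 × 553 × (2.60/5.180) = 0.003412 m³/day.

0.00341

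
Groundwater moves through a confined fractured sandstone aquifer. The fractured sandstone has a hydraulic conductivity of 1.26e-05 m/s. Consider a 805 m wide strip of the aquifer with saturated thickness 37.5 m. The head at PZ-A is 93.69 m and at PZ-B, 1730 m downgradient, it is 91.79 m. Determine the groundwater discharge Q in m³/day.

Convert K: 1.26e-05 m/s × 86400 = 1.089 m/day.
Cross-sectional area A = 805 × 37.5 = 30188 m².
Hydraulic gradient i = (93.69 − 91.79) / 1730 = 1.9 / 1730 = 0.001098.
Darcy's law: Q = K · A · i = 1.089 × 30188 × 0.001098 = 36.09 m³/day.

36.1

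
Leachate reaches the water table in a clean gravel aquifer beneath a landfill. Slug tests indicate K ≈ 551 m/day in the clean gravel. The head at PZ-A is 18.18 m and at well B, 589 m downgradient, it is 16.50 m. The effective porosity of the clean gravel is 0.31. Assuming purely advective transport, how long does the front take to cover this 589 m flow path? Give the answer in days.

116

Hydraulic gradient i = (18.18 − 16.50) / 589 = 1.68 / 589 = 0.002852.
Darcy flux q = K · i = 551.0 × 0.002852 = 1.572 m/day.
Seepage velocity v = q / n_e = 1.572 / 0.31 = 5.070 m/day.
Travel time t = L / v = 589 / 5.070 = 116.2 days.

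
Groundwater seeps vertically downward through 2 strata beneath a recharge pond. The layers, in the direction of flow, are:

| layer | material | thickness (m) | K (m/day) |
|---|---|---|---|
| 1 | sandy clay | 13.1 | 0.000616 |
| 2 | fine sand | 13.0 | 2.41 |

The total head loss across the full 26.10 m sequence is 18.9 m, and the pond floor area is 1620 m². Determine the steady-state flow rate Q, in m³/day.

1.44

Flow is perpendicular to layering, so the layers act in series and the equivalent K is the thickness-weighted harmonic mean.
Total thickness L = 13.1 + 13.0 = 26.10 m.
Σ(b_i/K_i) = 13.1/0.000616 + 13.0/2.41 = 21272 d.
K_eq = L / Σ(b_i/K_i) = 26.10 / 21272 = 0.001227 m/day.
Q = K_eq · A · (Δh/L) = 0.001227 × 1620 × (18.9/26.10) = 1.439 m³/day.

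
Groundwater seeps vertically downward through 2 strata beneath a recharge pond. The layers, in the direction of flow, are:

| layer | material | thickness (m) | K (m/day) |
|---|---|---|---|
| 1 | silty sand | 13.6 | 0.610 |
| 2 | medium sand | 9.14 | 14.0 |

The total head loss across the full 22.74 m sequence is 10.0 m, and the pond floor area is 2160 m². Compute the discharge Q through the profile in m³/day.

941

Flow is perpendicular to layering, so the layers act in series and the equivalent K is the thickness-weighted harmonic mean.
Total thickness L = 13.6 + 9.14 = 22.74 m.
Σ(b_i/K_i) = 13.6/0.610 + 9.14/14.0 = 22.95 d.
K_eq = L / Σ(b_i/K_i) = 22.74 / 22.95 = 0.9909 m/day.
Q = K_eq · A · (Δh/L) = 0.9909 × 2160 × (10.0/22.74) = 941.3 m³/day.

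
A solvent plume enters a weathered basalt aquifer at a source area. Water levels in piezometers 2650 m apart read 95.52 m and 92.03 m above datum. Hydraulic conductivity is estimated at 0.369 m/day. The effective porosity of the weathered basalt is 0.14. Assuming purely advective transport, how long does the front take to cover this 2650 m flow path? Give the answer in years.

2090

Hydraulic gradient i = (95.52 − 92.03) / 2650 = 3.49 / 2650 = 0.001317.
Darcy flux q = K · i = 0.3690 × 0.001317 = 0.0004860 m/day.
Seepage velocity v = q / n_e = 0.0004860 / 0.14 = 0.003471 m/day.
Travel time t = L / v = 2650 / 0.003471 = 7.634e+05 days = 2090 years.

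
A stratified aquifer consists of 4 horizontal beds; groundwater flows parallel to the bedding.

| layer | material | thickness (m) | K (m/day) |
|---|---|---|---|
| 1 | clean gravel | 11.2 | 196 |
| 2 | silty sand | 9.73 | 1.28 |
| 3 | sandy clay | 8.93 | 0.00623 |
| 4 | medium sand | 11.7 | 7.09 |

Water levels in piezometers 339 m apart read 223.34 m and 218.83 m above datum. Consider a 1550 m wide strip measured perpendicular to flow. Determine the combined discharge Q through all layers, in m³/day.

47200

Flow is parallel to layering, so each bed carries its own Darcy discharge and the transmissivities add.
Σ(K_i·b_i) = 196×11.2 + 1.28×9.73 + 0.00623×8.93 + 7.09×11.7 = 2291 m²/day.
Hydraulic gradient i = (223.34 − 218.83) / 339 = 4.51 / 339 = 0.01330.
Q = Σ(K_i·b_i) · W · i = 2291 × 1550 × 0.01330 = 47236 m³/day.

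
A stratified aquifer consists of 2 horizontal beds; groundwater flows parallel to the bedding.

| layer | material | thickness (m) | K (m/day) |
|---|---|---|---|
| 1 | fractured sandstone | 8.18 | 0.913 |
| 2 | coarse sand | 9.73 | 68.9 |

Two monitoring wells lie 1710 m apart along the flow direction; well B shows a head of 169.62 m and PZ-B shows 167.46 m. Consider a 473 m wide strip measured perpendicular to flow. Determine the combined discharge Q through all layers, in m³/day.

Flow is parallel to layering, so each bed carries its own Darcy discharge and the transmissivities add.
Σ(K_i·b_i) = 0.913×8.18 + 68.9×9.73 = 677.9 m²/day.
Hydraulic gradient i = (169.62 − 167.46) / 1710 = 2.16 / 1710 = 0.001263.
Q = Σ(K_i·b_i) · W · i = 677.9 × 473 × 0.001263 = 405.0 m³/day.

405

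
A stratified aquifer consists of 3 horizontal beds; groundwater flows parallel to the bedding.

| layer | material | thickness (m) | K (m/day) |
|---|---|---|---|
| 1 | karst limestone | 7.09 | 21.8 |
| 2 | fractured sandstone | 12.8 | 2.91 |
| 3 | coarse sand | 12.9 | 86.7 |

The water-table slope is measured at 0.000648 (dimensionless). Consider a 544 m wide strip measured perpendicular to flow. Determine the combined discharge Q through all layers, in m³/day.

Flow is parallel to layering, so each bed carries its own Darcy discharge and the transmissivities add.
Σ(K_i·b_i) = 21.8×7.09 + 2.91×12.8 + 86.7×12.9 = 1310 m²/day.
Hydraulic gradient i = 0.000648.
Q = Σ(K_i·b_i) · W · i = 1310 × 544 × 0.0006480 = 461.9 m³/day.

462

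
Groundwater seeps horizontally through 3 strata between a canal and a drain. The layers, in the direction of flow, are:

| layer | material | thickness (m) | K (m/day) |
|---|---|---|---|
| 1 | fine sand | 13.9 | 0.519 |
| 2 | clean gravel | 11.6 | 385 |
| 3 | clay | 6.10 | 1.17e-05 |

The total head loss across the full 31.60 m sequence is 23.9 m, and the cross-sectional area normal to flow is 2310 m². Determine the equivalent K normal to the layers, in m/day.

6.06e-05

Flow is perpendicular to layering, so the layers act in series and the equivalent K is the thickness-weighted harmonic mean.
Total thickness L = 13.9 + 11.6 + 6.10 = 31.60 m.
Σ(b_i/K_i) = 13.9/0.519 + 11.6/385 + 6.10/1.17e-05 = 5.214e+05 d.
K_eq = L / Σ(b_i/K_i) = 31.60 / 5.214e+05 = 6.061e-05 m/day.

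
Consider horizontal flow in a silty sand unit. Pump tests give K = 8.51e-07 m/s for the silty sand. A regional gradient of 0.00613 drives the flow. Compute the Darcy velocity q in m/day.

0.000451

Convert K: 8.51e-07 m/s × 86400 = 0.07353 m/day.
Hydraulic gradient i = 0.00613.
Specific discharge q = K · i = 0.07353 × 0.006130 = 0.0004507 m/day.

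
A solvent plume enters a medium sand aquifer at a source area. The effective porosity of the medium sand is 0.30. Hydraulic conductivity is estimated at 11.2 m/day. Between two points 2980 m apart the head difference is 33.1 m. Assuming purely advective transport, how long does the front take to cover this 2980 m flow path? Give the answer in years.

Hydraulic gradient i = Δh / L = 33.1 / 2980 = 0.01111.
Darcy flux q = K · i = 11.20 × 0.01111 = 0.1244 m/day.
Seepage velocity v = q / n_e = 0.1244 / 0.30 = 0.4147 m/day.
Travel time t = L / v = 2980 / 0.4147 = 7186 days = 19.68 years.

19.7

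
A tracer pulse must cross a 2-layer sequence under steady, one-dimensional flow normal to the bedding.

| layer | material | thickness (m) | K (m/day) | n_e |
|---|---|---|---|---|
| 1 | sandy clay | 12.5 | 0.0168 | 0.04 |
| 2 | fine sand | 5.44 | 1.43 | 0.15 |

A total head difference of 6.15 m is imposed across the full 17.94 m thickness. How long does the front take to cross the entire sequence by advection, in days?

160

With flow normal to the layers, continuity requires the same specific discharge q through every layer.
Σ(b_i/K_i) = 12.5/0.0168 + 5.44/1.43 = 747.9 d.
q = Δh / Σ(b_i/K_i) = 6.15 / 747.9 = 0.008224 m/day.
In each layer the seepage velocity is v_i = q/n_i, so the layer transit time is t_i = b_i·n_i / q:
  layer 1 (sandy clay): t_1 = 12.5 × 0.04 / 0.008224 = 60.80 d
  layer 2 (fine sand): t_2 = 5.44 × 0.15 / 0.008224 = 99.23 d
Total t = Σ t_i = 160.0 days.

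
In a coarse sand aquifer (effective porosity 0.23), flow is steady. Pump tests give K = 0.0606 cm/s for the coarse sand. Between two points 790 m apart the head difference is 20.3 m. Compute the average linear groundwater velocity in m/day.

5.85

Convert K: 0.0606 cm/s × 864 = 52.36 m/day.
Hydraulic gradient i = Δh / L = 20.3 / 790 = 0.02570.
Darcy flux q = K · i = 52.36 × 0.02570 = 1.345 m/day.
Seepage velocity v = q / n_e = 1.345 / 0.23 = 5.850 m/day.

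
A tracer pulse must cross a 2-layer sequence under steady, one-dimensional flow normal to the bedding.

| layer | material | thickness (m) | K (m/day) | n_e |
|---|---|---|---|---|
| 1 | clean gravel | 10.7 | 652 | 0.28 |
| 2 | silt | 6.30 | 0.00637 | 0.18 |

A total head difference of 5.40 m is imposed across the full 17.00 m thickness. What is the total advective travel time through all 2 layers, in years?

2.07

With flow normal to the layers, continuity requires the same specific discharge q through every layer.
Σ(b_i/K_i) = 10.7/652 + 6.30/0.00637 = 989.0 d.
q = Δh / Σ(b_i/K_i) = 5.40 / 989.0 = 0.005460 m/day.
In each layer the seepage velocity is v_i = q/n_i, so the layer transit time is t_i = b_i·n_i / q:
  layer 1 (clean gravel): t_1 = 10.7 × 0.28 / 0.005460 = 548.7 d
  layer 2 (silt): t_2 = 6.30 × 0.18 / 0.005460 = 207.7 d
Total t = Σ t_i = 756.4 days = 2.071 years.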